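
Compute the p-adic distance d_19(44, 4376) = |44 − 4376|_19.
d_19(44, 4376) = 1/361

Step 1 — x − y = 44 − 4376 = -4332. Step 2 — v_19(-4332) = 2 (factor: -4332 = −(19^2 · 12); the sign does not affect v_p). Step 3 — |x − y|_19 = 19^{-2} = 1/361.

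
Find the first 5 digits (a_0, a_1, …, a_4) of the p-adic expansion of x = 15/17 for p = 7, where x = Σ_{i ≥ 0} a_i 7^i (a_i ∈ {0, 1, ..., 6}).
(a_0, …, a_4) = (5, 6, 4, 3, 4)

v_7(15/17) = 0 (numerator and denominator both coprime to 7), so x ∈ ℤ_7^×. Compute digits iteratively via a_i = x_i mod 7, x_{i+1} = (x_i − a_i)/7, with x_0 = x:
  x_0 = 15/17;  a_0 = 5;  x_1 = (x_0 − 5)/7 = -10/17
  x_1 = -10/17;  a_1 = 6;  x_2 = (x_1 − 6)/7 = -16/17
  x_2 = -16/17;  a_2 = 4;  x_3 = (x_2 − 4)/7 = -12/17
  x_3 = -12/17;  a_3 = 3;  x_4 = (x_3 − 3)/7 = -9/17
  x_4 = -9/17;  a_4 = 4;  x_5 = (x_4 − 4)/7 = -11/17
Digits: (5, 6, 4, 3, 4).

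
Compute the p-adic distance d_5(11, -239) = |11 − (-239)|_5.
d_5(11, -239) = 1/125

Step 1 — x − y = 11 − (-239) = 250. Step 2 — v_5(250) = 3 (factor: 250 = (5^3 · 2); the sign does not affect v_p). Step 3 — |x − y|_5 = 5^{-3} = 1/125.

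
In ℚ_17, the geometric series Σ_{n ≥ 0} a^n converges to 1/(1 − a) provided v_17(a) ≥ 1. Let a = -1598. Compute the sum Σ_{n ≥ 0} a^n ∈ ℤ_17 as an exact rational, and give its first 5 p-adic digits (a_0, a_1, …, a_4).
Σ a^n = 1/(1 − a) = 1/1599;  first 5 digits = (1, 8, 7, 11, 12)

v_17(a) = 1 ≥ 1, so the series converges in ℤ_17 to 1/(1 − a) = 1/(1 − (-1598)) = 1/1599. Expand this rational in ℤ_17: compute digits iteratively via d_i = x_i mod 17, x_{i+1} = (x_i − d_i)/17. The first 5 digits are (1, 8, 7, 11, 12).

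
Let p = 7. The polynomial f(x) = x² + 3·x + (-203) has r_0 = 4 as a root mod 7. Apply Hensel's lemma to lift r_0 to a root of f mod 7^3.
r_2 = 109 (mod 343)

Hensel: r_{i+1} = r_i − f(r_i)·(f′(r_i))^{-1} mod 7^{i+2}, f′(x) = 2x + 3. Iterate:
  r_0 = 4 (mod 7)
  r_1 = 11 (mod 49)
  r_2 = 109 (mod 343)
Final: r = 109 satisfies f(r) ≡ 0 mod 7^3.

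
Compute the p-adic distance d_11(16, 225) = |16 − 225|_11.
d_11(16, 225) = 1/11

Step 1 — x − y = 16 − 225 = -209. Step 2 — v_11(-209) = 1 (factor: -209 = −(11^1 · 19); the sign does not affect v_p). Step 3 — |x − y|_11 = 11^{-1} = 1/11.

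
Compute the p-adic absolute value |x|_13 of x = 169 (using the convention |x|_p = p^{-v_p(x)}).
|169|_13 = 1/169

Step 1 — compute v_13(x) by factoring powers of 13 out of the numerator and denominator: v_13(169) = 2. Step 2 — apply |x|_p = p^{-v_p(x)} = 13^{-2} = 1/169.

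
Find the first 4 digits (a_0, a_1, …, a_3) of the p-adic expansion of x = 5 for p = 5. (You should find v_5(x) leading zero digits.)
(a_0, …, a_3) = (0, 1, 0, 0)

v_5(5) = 1, so a_0 = ... = a_0 = 0. Factor out: x = 5^1 · u with u = 1 a unit in ℤ_5. Expand u iteratively via a_{v+i} = u_i mod 5, u_{i+1} = (u_i − a_{v+i})/5:
  u_0 = 1;  a_1 = 1;  u_1 = (u_0 − 1)/5 = 0
  u_1 = 0;  a_2 = 0;  u_2 = (u_1 − 0)/5 = 0
  u_2 = 0;  a_3 = 0;  u_3 = (u_2 − 0)/5 = 0
Digits: (0, 1, 0, 0).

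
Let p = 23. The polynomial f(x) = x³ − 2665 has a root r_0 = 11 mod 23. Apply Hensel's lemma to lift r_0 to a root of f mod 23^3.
r_2 = 5669 (mod 12167)

Hensel: r_{i+1} = r_i − f(r_i)/f′(r_i) mod 23^{i+2}, where f′(x) = 3x². Iterate:
  r_0 = 11 (mod 23)
  r_1 = 379 (mod 529)
  r_2 = 5669 (mod 12167)
Final: r = 5669 with f(r) ≡ 0 mod 23^3.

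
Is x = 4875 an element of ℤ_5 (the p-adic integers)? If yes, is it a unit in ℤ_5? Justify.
x ∈ ℤ_5 but not a unit; v_5(x) = 3 > 0

ℤ_5 = {x ∈ ℚ_5 : v_5(x) ≥ 0} and ℤ_5^× = {x ∈ ℤ_5 : v_5(x) = 0}. Here v_5(4875) = v_5(num) − v_5(den) = 3; compare against these criteria.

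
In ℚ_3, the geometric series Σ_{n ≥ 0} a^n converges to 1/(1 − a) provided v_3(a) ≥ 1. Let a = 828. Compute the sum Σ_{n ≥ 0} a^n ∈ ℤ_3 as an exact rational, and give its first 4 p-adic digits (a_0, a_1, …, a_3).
Σ a^n = 1/(1 − a) = -1/827;  first 4 digits = (1, 0, 2, 0)

v_3(a) = 2 ≥ 1, so the series converges in ℤ_3 to 1/(1 − a) = 1/(1 − 828) = -1/827. Expand this rational in ℤ_3: compute digits iteratively via d_i = x_i mod 3, x_{i+1} = (x_i − d_i)/3. The first 4 digits are (1, 0, 2, 0).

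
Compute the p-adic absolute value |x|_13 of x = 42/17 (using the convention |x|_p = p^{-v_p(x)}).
|42/17|_13 = 1

Step 1 — compute v_13(x) by factoring powers of 13 out of the numerator and denominator: v_13(42/17) = 0. Step 2 — apply |x|_p = p^{-v_p(x)} = 13^{0} = 1.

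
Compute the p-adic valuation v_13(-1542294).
v_13(-1542294) = 4

v_13(n) is the largest exponent k such that 13^k divides n. Factor out: -1542294 = -13^4 · 54. (Sign doesn't affect v_p.) So v_13(-1542294) = 4.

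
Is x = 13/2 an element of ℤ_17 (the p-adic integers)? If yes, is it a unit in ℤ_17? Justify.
x ∈ ℤ_17^× (unit); v_17(x) = 0

ℤ_17 = {x ∈ ℚ_17 : v_17(x) ≥ 0} and ℤ_17^× = {x ∈ ℤ_17 : v_17(x) = 0}. Here v_17(13/2) = v_17(num) − v_17(den) = 0; compare against these criteria.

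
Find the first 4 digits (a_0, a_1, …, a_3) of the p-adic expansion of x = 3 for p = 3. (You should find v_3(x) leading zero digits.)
(a_0, …, a_3) = (0, 1, 0, 0)

v_3(3) = 1, so a_0 = ... = a_0 = 0. Factor out: x = 3^1 · u with u = 1 a unit in ℤ_3. Expand u iteratively via a_{v+i} = u_i mod 3, u_{i+1} = (u_i − a_{v+i})/3:
  u_0 = 1;  a_1 = 1;  u_1 = (u_0 − 1)/3 = 0
  u_1 = 0;  a_2 = 0;  u_2 = (u_1 − 0)/3 = 0
  u_2 = 0;  a_3 = 0;  u_3 = (u_2 − 0)/3 = 0
Digits: (0, 1, 0, 0).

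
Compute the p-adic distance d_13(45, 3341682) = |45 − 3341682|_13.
d_13(45, 3341682) = 1/371293

Step 1 — x − y = 45 − 3341682 = -3341637. Step 2 — v_13(-3341637) = 5 (factor: -3341637 = −(13^5 · 9); the sign does not affect v_p). Step 3 — |x − y|_13 = 13^{-5} = 1/371293.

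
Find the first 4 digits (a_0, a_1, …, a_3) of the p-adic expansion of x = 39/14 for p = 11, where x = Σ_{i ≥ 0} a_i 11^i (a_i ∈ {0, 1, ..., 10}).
(a_0, …, a_3) = (2, 4, 2, 10)

v_11(39/14) = 0 (numerator and denominator both coprime to 11), so x ∈ ℤ_11^×. Compute digits iteratively via a_i = x_i mod 11, x_{i+1} = (x_i − a_i)/11, with x_0 = x:
  x_0 = 39/14;  a_0 = 2;  x_1 = (x_0 − 2)/11 = 1/14
  x_1 = 1/14;  a_1 = 4;  x_2 = (x_1 − 4)/11 = -5/14
  x_2 = -5/14;  a_2 = 2;  x_3 = (x_2 − 2)/11 = -3/14
  x_3 = -3/14;  a_3 = 10;  x_4 = (x_3 − 10)/11 = -13/14
Digits: (2, 4, 2, 10).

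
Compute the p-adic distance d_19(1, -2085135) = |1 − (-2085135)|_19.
d_19(1, -2085135) = 1/130321

Step 1 — x − y = 1 − (-2085135) = 2085136. Step 2 — v_19(2085136) = 4 (factor: 2085136 = (19^4 · 16); the sign does not affect v_p). Step 3 — |x − y|_19 = 19^{-4} = 1/130321.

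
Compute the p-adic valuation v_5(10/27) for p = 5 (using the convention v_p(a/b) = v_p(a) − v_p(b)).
v_5(10/27) = 1

Factor powers of 5 from the numerator and denominator of the reduced fraction: 10 = 5^1 · 2 and 27 = 5^0 · 27. Apply v_p(a/b) = v_p(a) − v_p(b): v_5(10/27) = 1 − 0 = 1.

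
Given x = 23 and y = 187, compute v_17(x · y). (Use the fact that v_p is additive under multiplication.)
v_17(4301) = 1

v_p(x) = 0 (factor: 23 = 17^0 · 23); v_p(y) = 1 (factor: 187 = 17^1 · 11). Additivity: v_p(xy) = v_p(x) + v_p(y) = 0 + 1 = 1. (Direct check: xy = 4301 = 17^1 · (253).)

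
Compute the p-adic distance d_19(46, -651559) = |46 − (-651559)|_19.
d_19(46, -651559) = 1/130321

Step 1 — x − y = 46 − (-651559) = 651605. Step 2 — v_19(651605) = 4 (factor: 651605 = (19^4 · 5); the sign does not affect v_p). Step 3 — |x − y|_19 = 19^{-4} = 1/130321.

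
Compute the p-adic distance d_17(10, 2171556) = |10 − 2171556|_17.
d_17(10, 2171556) = 1/83521

Step 1 — x − y = 10 − 2171556 = -2171546. Step 2 — v_17(-2171546) = 4 (factor: -2171546 = −(17^4 · 26); the sign does not affect v_p). Step 3 — |x − y|_17 = 17^{-4} = 1/83521.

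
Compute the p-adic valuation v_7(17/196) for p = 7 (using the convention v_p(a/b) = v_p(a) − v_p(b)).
v_7(17/196) = -2

Factor powers of 7 from the numerator and denominator of the reduced fraction: 17 = 7^0 · 17 and 196 = 7^2 · 4. Apply v_p(a/b) = v_p(a) − v_p(b): v_7(17/196) = 0 − 2 = -2.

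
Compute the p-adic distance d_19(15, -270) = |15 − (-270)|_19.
d_19(15, -270) = 1/19

Step 1 — x − y = 15 − (-270) = 285. Step 2 — v_19(285) = 1 (factor: 285 = (19^1 · 15); the sign does not affect v_p). Step 3 — |x − y|_19 = 19^{-1} = 1/19.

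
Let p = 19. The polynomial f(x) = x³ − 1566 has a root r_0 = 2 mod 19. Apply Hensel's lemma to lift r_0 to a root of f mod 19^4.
r_3 = 92969 (mod 130321)

Hensel: r_{i+1} = r_i − f(r_i)/f′(r_i) mod 19^{i+2}, where f′(x) = 3x². Iterate:
  r_0 = 2 (mod 19)
  r_1 = 192 (mod 361)
  r_2 = 3802 (mod 6859)
  r_3 = 92969 (mod 130321)
Final: r = 92969 with f(r) ≡ 0 mod 19^4.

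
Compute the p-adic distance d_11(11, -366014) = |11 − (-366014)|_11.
d_11(11, -366014) = 1/14641

Step 1 — x − y = 11 − (-366014) = 366025. Step 2 — v_11(366025) = 4 (factor: 366025 = (11^4 · 25); the sign does not affect v_p). Step 3 — |x − y|_11 = 11^{-4} = 1/14641.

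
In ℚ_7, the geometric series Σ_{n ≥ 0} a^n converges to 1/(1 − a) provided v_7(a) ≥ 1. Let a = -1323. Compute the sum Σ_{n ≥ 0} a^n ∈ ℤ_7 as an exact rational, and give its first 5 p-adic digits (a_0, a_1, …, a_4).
Σ a^n = 1/(1 − a) = 1/1324;  first 5 digits = (1, 0, 1, 3, 0)

v_7(a) = 2 ≥ 1, so the series converges in ℤ_7 to 1/(1 − a) = 1/(1 − (-1323)) = 1/1324. Expand this rational in ℤ_7: compute digits iteratively via d_i = x_i mod 7, x_{i+1} = (x_i − d_i)/7. The first 5 digits are (1, 0, 1, 3, 0).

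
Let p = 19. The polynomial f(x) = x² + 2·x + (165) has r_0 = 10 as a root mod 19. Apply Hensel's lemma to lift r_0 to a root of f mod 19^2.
r_1 = 276 (mod 361)

Hensel: r_{i+1} = r_i − f(r_i)·(f′(r_i))^{-1} mod 19^{i+2}, f′(x) = 2x + 2. Iterate:
  r_0 = 10 (mod 19)
  r_1 = 276 (mod 361)
Final: r = 276 satisfies f(r) ≡ 0 mod 19^2.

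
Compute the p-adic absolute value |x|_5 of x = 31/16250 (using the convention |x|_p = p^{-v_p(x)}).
|31/16250|_5 = 625

Step 1 — compute v_5(x) by factoring powers of 5 out of the numerator and denominator: v_5(31/16250) = -4. Step 2 — apply |x|_p = p^{-v_p(x)} = 5^{4} = 625.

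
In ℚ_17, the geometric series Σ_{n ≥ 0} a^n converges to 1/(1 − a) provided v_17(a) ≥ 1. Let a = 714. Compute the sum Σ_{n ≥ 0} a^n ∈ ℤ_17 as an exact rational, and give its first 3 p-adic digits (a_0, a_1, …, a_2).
Σ a^n = 1/(1 − a) = -1/713;  first 3 digits = (1, 8, 15)

v_17(a) = 1 ≥ 1, so the series converges in ℤ_17 to 1/(1 − a) = 1/(1 − 714) = -1/713. Expand this rational in ℤ_17: compute digits iteratively via d_i = x_i mod 17, x_{i+1} = (x_i − d_i)/17. The first 3 digits are (1, 8, 15).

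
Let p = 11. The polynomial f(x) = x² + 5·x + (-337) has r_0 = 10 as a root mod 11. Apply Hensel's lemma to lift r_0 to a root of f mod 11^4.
r_3 = 5961 (mod 14641)

Hensel: r_{i+1} = r_i − f(r_i)·(f′(r_i))^{-1} mod 11^{i+2}, f′(x) = 2x + 5. Iterate:
  r_0 = 10 (mod 11)
  r_1 = 32 (mod 121)
  r_2 = 637 (mod 1331)
  r_3 = 5961 (mod 14641)
Final: r = 5961 satisfies f(r) ≡ 0 mod 11^4.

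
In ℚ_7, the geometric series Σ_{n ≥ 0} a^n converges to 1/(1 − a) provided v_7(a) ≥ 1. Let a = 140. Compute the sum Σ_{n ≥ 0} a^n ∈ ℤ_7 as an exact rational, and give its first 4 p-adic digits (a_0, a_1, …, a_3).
Σ a^n = 1/(1 − a) = -1/139;  first 4 digits = (1, 6, 3, 0)

v_7(a) = 1 ≥ 1, so the series converges in ℤ_7 to 1/(1 − a) = 1/(1 − 140) = -1/139. Expand this rational in ℤ_7: compute digits iteratively via d_i = x_i mod 7, x_{i+1} = (x_i − d_i)/7. The first 4 digits are (1, 6, 3, 0).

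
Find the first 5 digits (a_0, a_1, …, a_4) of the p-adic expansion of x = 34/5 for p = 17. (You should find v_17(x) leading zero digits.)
(a_0, …, a_4) = (0, 14, 6, 3, 10)

v_17(34/5) = 1, so a_0 = ... = a_0 = 0. Factor out: x = 17^1 · u with u = 2/5 a unit in ℤ_17. Expand u iteratively via a_{v+i} = u_i mod 17, u_{i+1} = (u_i − a_{v+i})/17:
  u_0 = 2/5;  a_1 = 14;  u_1 = (u_0 − 14)/17 = -4/5
  u_1 = -4/5;  a_2 = 6;  u_2 = (u_1 − 6)/17 = -2/5
  u_2 = -2/5;  a_3 = 3;  u_3 = (u_2 − 3)/17 = -1/5
  u_3 = -1/5;  a_4 = 10;  u_4 = (u_3 − 10)/17 = -3/5
Digits: (0, 14, 6, 3, 10).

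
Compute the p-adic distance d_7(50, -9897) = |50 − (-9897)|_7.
d_7(50, -9897) = 1/343

Step 1 — x − y = 50 − (-9897) = 9947. Step 2 — v_7(9947) = 3 (factor: 9947 = (7^3 · 29); the sign does not affect v_p). Step 3 — |x − y|_7 = 7^{-3} = 1/343.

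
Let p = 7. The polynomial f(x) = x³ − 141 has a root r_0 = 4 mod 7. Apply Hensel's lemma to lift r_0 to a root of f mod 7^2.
r_1 = 25 (mod 49)

Hensel: r_{i+1} = r_i − f(r_i)/f′(r_i) mod 7^{i+2}, where f′(x) = 3x². Iterate:
  r_0 = 4 (mod 7)
  r_1 = 25 (mod 49)
Final: r = 25 with f(r) ≡ 0 mod 7^2.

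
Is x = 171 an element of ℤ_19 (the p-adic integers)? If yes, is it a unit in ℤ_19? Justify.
x ∈ ℤ_19 but not a unit; v_19(x) = 1 > 0

ℤ_19 = {x ∈ ℚ_19 : v_19(x) ≥ 0} and ℤ_19^× = {x ∈ ℤ_19 : v_19(x) = 0}. Here v_19(171) = v_19(num) − v_19(den) = 1; compare against these criteria.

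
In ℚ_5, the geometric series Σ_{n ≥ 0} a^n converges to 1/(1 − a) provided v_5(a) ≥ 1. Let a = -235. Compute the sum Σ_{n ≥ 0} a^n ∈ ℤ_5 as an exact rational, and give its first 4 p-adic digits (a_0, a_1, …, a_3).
Σ a^n = 1/(1 − a) = 1/236;  first 4 digits = (1, 3, 4, 1)

v_5(a) = 1 ≥ 1, so the series converges in ℤ_5 to 1/(1 − a) = 1/(1 − (-235)) = 1/236. Expand this rational in ℤ_5: compute digits iteratively via d_i = x_i mod 5, x_{i+1} = (x_i − d_i)/5. The first 4 digits are (1, 3, 4, 1).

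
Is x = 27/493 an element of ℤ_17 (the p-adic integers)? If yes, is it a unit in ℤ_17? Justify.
x ∉ ℤ_17 (v_17(x) = -1 < 0)

ℤ_17 = {x ∈ ℚ_17 : v_17(x) ≥ 0} and ℤ_17^× = {x ∈ ℤ_17 : v_17(x) = 0}. Here v_17(27/493) = v_17(num) − v_17(den) = -1; compare against these criteria.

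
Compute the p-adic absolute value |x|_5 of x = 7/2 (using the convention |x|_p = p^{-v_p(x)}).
|7/2|_5 = 1

Step 1 — compute v_5(x) by factoring powers of 5 out of the numerator and denominator: v_5(7/2) = 0. Step 2 — apply |x|_p = p^{-v_p(x)} = 5^{0} = 1.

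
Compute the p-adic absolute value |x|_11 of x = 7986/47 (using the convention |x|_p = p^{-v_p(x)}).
|7986/47|_11 = 1/1331

Step 1 — compute v_11(x) by factoring powers of 11 out of the numerator and denominator: v_11(7986/47) = 3. Step 2 — apply |x|_p = p^{-v_p(x)} = 11^{-3} = 1/1331.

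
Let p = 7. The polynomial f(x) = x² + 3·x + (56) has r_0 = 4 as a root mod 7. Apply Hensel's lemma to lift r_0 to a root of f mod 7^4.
r_3 = 767 (mod 2401)

Hensel: r_{i+1} = r_i − f(r_i)·(f′(r_i))^{-1} mod 7^{i+2}, f′(x) = 2x + 3. Iterate:
  r_0 = 4 (mod 7)
  r_1 = 32 (mod 49)
  r_2 = 81 (mod 343)
  r_3 = 767 (mod 2401)
Final: r = 767 satisfies f(r) ≡ 0 mod 7^4.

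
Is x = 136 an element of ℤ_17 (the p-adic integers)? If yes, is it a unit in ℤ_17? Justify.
x ∈ ℤ_17 but not a unit; v_17(x) = 1 > 0

ℤ_17 = {x ∈ ℚ_17 : v_17(x) ≥ 0} and ℤ_17^× = {x ∈ ℤ_17 : v_17(x) = 0}. Here v_17(136) = v_17(num) − v_17(den) = 1; compare against these criteria.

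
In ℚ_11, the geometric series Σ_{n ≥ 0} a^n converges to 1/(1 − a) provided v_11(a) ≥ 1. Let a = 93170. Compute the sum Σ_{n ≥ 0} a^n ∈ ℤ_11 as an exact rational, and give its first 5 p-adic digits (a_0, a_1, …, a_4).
Σ a^n = 1/(1 − a) = -1/93169;  first 5 digits = (1, 0, 0, 4, 6)

v_11(a) = 3 ≥ 1, so the series converges in ℤ_11 to 1/(1 − a) = 1/(1 − 93170) = -1/93169. Expand this rational in ℤ_11: compute digits iteratively via d_i = x_i mod 11, x_{i+1} = (x_i − d_i)/11. The first 5 digits are (1, 0, 0, 4, 6).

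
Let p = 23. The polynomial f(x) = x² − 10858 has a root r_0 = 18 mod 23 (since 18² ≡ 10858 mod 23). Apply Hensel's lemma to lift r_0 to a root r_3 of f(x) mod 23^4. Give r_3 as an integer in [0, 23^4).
r_3 = 173852 (mod 279841)

Hensel's recurrence: r_{i+1} = r_i − f(r_i)·(f′(r_i))^{-1} mod 23^{i+2}, with f′(x) = 2x. Iterate:
  r_0 = 18 (mod 23)
  r_1 = 340 (mod 529)
  r_2 = 3514 (mod 12167)
  r_3 = 173852 (mod 279841)
Final: r_3 = 173852, and one checks f(r_3) ≡ 0 mod 23^4.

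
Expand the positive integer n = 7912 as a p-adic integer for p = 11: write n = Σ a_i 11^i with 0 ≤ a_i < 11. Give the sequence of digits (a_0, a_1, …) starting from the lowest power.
(a_0, a_1, …) = (3, 4, 10, 5)

Repeated division by 11 gives the digits low-to-high: 7912 = 3 + 4·11^1 + 10·11^2 + 5·11^3. Digit sequence: (3, 4, 10, 5).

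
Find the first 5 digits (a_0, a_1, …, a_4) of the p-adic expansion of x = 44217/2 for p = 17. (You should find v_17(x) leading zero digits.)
(a_0, …, a_4) = (0, 0, 0, 13, 8)

v_17(44217/2) = 3, so a_0 = ... = a_2 = 0. Factor out: x = 17^3 · u with u = 9/2 a unit in ℤ_17. Expand u iteratively via a_{v+i} = u_i mod 17, u_{i+1} = (u_i − a_{v+i})/17:
  u_0 = 9/2;  a_3 = 13;  u_1 = (u_0 − 13)/17 = -1/2
  u_1 = -1/2;  a_4 = 8;  u_2 = (u_1 − 8)/17 = -1/2
Digits: (0, 0, 0, 13, 8).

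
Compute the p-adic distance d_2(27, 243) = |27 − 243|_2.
d_2(27, 243) = 1/8

Step 1 — x − y = 27 − 243 = -216. Step 2 — v_2(-216) = 3 (factor: -216 = −(2^3 · 27); the sign does not affect v_p). Step 3 — |x − y|_2 = 2^{-3} = 1/8.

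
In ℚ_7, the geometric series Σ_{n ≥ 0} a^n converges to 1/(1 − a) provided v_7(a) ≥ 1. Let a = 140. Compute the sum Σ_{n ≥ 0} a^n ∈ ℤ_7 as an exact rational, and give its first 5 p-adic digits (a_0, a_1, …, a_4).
Σ a^n = 1/(1 − a) = -1/139;  first 5 digits = (1, 6, 3, 0, 4)

v_7(a) = 1 ≥ 1, so the series converges in ℤ_7 to 1/(1 − a) = 1/(1 − 140) = -1/139. Expand this rational in ℤ_7: compute digits iteratively via d_i = x_i mod 7, x_{i+1} = (x_i − d_i)/7. The first 5 digits are (1, 6, 3, 0, 4).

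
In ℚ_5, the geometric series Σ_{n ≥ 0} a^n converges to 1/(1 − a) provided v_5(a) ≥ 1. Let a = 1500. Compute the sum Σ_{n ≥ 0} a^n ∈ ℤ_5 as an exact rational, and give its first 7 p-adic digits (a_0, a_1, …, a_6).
Σ a^n = 1/(1 − a) = -1/1499;  first 7 digits = (1, 0, 0, 2, 2, 0, 4)

v_5(a) = 3 ≥ 1, so the series converges in ℤ_5 to 1/(1 − a) = 1/(1 − 1500) = -1/1499. Expand this rational in ℤ_5: compute digits iteratively via d_i = x_i mod 5, x_{i+1} = (x_i − d_i)/5. The first 7 digits are (1, 0, 0, 2, 2, 0, 4).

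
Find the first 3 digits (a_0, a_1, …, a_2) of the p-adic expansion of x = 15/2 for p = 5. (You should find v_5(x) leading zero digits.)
(a_0, …, a_2) = (0, 4, 2)

v_5(15/2) = 1, so a_0 = ... = a_0 = 0. Factor out: x = 5^1 · u with u = 3/2 a unit in ℤ_5. Expand u iteratively via a_{v+i} = u_i mod 5, u_{i+1} = (u_i − a_{v+i})/5:
  u_0 = 3/2;  a_1 = 4;  u_1 = (u_0 − 4)/5 = -1/2
  u_1 = -1/2;  a_2 = 2;  u_2 = (u_1 − 2)/5 = -1/2
Digits: (0, 4, 2).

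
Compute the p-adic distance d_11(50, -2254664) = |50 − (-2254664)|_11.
d_11(50, -2254664) = 1/161051

Step 1 — x − y = 50 − (-2254664) = 2254714. Step 2 — v_11(2254714) = 5 (factor: 2254714 = (11^5 · 14); the sign does not affect v_p). Step 3 — |x − y|_11 = 11^{-5} = 1/161051.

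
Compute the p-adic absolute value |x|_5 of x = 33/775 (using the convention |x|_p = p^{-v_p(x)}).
|33/775|_5 = 25

Step 1 — compute v_5(x) by factoring powers of 5 out of the numerator and denominator: v_5(33/775) = -2. Step 2 — apply |x|_p = p^{-v_p(x)} = 5^{2} = 25.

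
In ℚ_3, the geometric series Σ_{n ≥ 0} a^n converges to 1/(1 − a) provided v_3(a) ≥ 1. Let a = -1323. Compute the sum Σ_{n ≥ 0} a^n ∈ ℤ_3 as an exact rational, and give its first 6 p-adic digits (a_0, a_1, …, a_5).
Σ a^n = 1/(1 − a) = 1/1324;  first 6 digits = (1, 0, 0, 2, 1, 0)

v_3(a) = 3 ≥ 1, so the series converges in ℤ_3 to 1/(1 − a) = 1/(1 − (-1323)) = 1/1324. Expand this rational in ℤ_3: compute digits iteratively via d_i = x_i mod 3, x_{i+1} = (x_i − d_i)/3. The first 6 digits are (1, 0, 0, 2, 1, 0).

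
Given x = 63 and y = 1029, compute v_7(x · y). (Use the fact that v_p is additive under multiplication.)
v_7(64827) = 4

v_p(x) = 1 (factor: 63 = 7^1 · 9); v_p(y) = 3 (factor: 1029 = 7^3 · 3). Additivity: v_p(xy) = v_p(x) + v_p(y) = 1 + 3 = 4. (Direct check: xy = 64827 = 7^4 · (27).)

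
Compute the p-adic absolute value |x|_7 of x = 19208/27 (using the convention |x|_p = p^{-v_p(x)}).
|19208/27|_7 = 1/2401

Step 1 — compute v_7(x) by factoring powers of 7 out of the numerator and denominator: v_7(19208/27) = 4. Step 2 — apply |x|_p = p^{-v_p(x)} = 7^{-4} = 1/2401.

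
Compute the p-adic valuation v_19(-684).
v_19(-684) = 1

v_19(n) is the largest exponent k such that 19^k divides n. Factor out: -684 = -19^1 · 36. (Sign doesn't affect v_p.) So v_19(-684) = 1.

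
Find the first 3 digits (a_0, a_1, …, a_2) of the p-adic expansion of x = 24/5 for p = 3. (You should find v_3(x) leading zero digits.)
(a_0, …, a_2) = (0, 1, 2)

v_3(24/5) = 1, so a_0 = ... = a_0 = 0. Factor out: x = 3^1 · u with u = 8/5 a unit in ℤ_3. Expand u iteratively via a_{v+i} = u_i mod 3, u_{i+1} = (u_i − a_{v+i})/3:
  u_0 = 8/5;  a_1 = 1;  u_1 = (u_0 − 1)/3 = 1/5
  u_1 = 1/5;  a_2 = 2;  u_2 = (u_1 − 2)/3 = -3/5
Digits: (0, 1, 2).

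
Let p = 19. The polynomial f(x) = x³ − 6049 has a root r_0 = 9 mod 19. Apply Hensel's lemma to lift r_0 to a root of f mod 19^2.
r_1 = 123 (mod 361)

Hensel: r_{i+1} = r_i − f(r_i)/f′(r_i) mod 19^{i+2}, where f′(x) = 3x². Iterate:
  r_0 = 9 (mod 19)
  r_1 = 123 (mod 361)
Final: r = 123 with f(r) ≡ 0 mod 19^2.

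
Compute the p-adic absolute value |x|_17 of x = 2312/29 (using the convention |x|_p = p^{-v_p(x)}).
|2312/29|_17 = 1/289

Step 1 — compute v_17(x) by factoring powers of 17 out of the numerator and denominator: v_17(2312/29) = 2. Step 2 — apply |x|_p = p^{-v_p(x)} = 17^{-2} = 1/289.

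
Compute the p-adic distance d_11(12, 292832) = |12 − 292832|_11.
d_11(12, 292832) = 1/14641

Step 1 — x − y = 12 − 292832 = -292820. Step 2 — v_11(-292820) = 4 (factor: -292820 = −(11^4 · 20); the sign does not affect v_p). Step 3 — |x − y|_11 = 11^{-4} = 1/14641.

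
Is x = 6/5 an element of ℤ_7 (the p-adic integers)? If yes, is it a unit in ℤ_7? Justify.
x ∈ ℤ_7^× (unit); v_7(x) = 0

ℤ_7 = {x ∈ ℚ_7 : v_7(x) ≥ 0} and ℤ_7^× = {x ∈ ℤ_7 : v_7(x) = 0}. Here v_7(6/5) = v_7(num) − v_7(den) = 0; compare against these criteria.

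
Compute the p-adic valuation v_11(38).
v_11(38) = 0

v_11(n) is the largest exponent k such that 11^k divides n. Factor out: 38 = 11^0 · 38. (Sign doesn't affect v_p.) So v_11(38) = 0.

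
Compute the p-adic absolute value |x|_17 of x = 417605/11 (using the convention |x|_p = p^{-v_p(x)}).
|417605/11|_17 = 1/83521

Step 1 — compute v_17(x) by factoring powers of 17 out of the numerator and denominator: v_17(417605/11) = 4. Step 2 — apply |x|_p = p^{-v_p(x)} = 17^{-4} = 1/83521.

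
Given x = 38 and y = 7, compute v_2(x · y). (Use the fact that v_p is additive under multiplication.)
v_2(266) = 1

v_p(x) = 1 (factor: 38 = 2^1 · 19); v_p(y) = 0 (factor: 7 = 2^0 · 7). Additivity: v_p(xy) = v_p(x) + v_p(y) = 1 + 0 = 1. (Direct check: xy = 266 = 2^1 · (133).)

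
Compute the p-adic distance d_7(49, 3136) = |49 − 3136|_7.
d_7(49, 3136) = 1/343

Step 1 — x − y = 49 − 3136 = -3087. Step 2 — v_7(-3087) = 3 (factor: -3087 = −(7^3 · 9); the sign does not affect v_p). Step 3 — |x − y|_7 = 7^{-3} = 1/343.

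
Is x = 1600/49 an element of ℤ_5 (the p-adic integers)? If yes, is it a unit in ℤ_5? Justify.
x ∈ ℤ_5 but not a unit; v_5(x) = 2 > 0

ℤ_5 = {x ∈ ℚ_5 : v_5(x) ≥ 0} and ℤ_5^× = {x ∈ ℤ_5 : v_5(x) = 0}. Here v_5(1600/49) = v_5(num) − v_5(den) = 2; compare against these criteria.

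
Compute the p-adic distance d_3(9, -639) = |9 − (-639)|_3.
d_3(9, -639) = 1/81

Step 1 — x − y = 9 − (-639) = 648. Step 2 — v_3(648) = 4 (factor: 648 = (3^4 · 8); the sign does not affect v_p). Step 3 — |x − y|_3 = 3^{-4} = 1/81.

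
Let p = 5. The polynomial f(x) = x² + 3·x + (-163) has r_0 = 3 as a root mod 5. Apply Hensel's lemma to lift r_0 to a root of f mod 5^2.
r_1 = 8 (mod 25)

Hensel: r_{i+1} = r_i − f(r_i)·(f′(r_i))^{-1} mod 5^{i+2}, f′(x) = 2x + 3. Iterate:
  r_0 = 3 (mod 5)
  r_1 = 8 (mod 25)
Final: r = 8 satisfies f(r) ≡ 0 mod 5^2.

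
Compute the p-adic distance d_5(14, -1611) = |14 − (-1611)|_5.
d_5(14, -1611) = 1/125

Step 1 — x − y = 14 − (-1611) = 1625. Step 2 — v_5(1625) = 3 (factor: 1625 = (5^3 · 13); the sign does not affect v_p). Step 3 — |x − y|_5 = 5^{-3} = 1/125.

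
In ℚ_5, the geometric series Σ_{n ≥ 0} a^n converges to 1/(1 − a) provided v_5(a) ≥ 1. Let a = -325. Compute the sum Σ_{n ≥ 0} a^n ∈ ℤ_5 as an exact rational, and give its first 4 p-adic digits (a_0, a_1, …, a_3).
Σ a^n = 1/(1 − a) = 1/326;  first 4 digits = (1, 0, 2, 2)

v_5(a) = 2 ≥ 1, so the series converges in ℤ_5 to 1/(1 − a) = 1/(1 − (-325)) = 1/326. Expand this rational in ℤ_5: compute digits iteratively via d_i = x_i mod 5, x_{i+1} = (x_i − d_i)/5. The first 4 digits are (1, 0, 2, 2).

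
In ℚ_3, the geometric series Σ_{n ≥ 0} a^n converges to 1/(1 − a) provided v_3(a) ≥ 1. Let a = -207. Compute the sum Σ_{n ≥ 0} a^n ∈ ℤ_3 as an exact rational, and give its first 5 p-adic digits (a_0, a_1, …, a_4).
Σ a^n = 1/(1 − a) = 1/208;  first 5 digits = (1, 0, 1, 1, 1)

v_3(a) = 2 ≥ 1, so the series converges in ℤ_3 to 1/(1 − a) = 1/(1 − (-207)) = 1/208. Expand this rational in ℤ_3: compute digits iteratively via d_i = x_i mod 3, x_{i+1} = (x_i − d_i)/3. The first 5 digits are (1, 0, 1, 1, 1).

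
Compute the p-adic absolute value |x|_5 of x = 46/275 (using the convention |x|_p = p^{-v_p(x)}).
|46/275|_5 = 25

Step 1 — compute v_5(x) by factoring powers of 5 out of the numerator and denominator: v_5(46/275) = -2. Step 2 — apply |x|_p = p^{-v_p(x)} = 5^{2} = 25.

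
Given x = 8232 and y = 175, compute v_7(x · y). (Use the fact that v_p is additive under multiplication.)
v_7(1440600) = 4

v_p(x) = 3 (factor: 8232 = 7^3 · 24); v_p(y) = 1 (factor: 175 = 7^1 · 25). Additivity: v_p(xy) = v_p(x) + v_p(y) = 3 + 1 = 4. (Direct check: xy = 1440600 = 7^4 · (600).)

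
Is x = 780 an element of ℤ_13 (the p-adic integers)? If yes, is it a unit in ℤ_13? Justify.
x ∈ ℤ_13 but not a unit; v_13(x) = 1 > 0

ℤ_13 = {x ∈ ℚ_13 : v_13(x) ≥ 0} and ℤ_13^× = {x ∈ ℤ_13 : v_13(x) = 0}. Here v_13(780) = v_13(num) − v_13(den) = 1; compare against these criteria.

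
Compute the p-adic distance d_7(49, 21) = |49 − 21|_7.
d_7(49, 21) = 1/7

Step 1 — x − y = 49 − 21 = 28. Step 2 — v_7(28) = 1 (factor: 28 = (7^1 · 4); the sign does not affect v_p). Step 3 — |x − y|_7 = 7^{-1} = 1/7.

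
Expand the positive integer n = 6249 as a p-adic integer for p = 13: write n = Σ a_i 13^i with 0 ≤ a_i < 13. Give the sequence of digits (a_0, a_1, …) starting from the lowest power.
(a_0, a_1, …) = (9, 12, 10, 2)

Repeated division by 13 gives the digits low-to-high: 6249 = 9 + 12·13^1 + 10·13^2 + 2·13^3. Digit sequence: (9, 12, 10, 2).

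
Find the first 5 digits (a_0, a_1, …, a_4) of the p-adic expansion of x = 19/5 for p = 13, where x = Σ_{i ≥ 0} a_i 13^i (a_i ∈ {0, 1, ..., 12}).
(a_0, …, a_4) = (9, 10, 7, 2, 5)

v_13(19/5) = 0 (numerator and denominator both coprime to 13), so x ∈ ℤ_13^×. Compute digits iteratively via a_i = x_i mod 13, x_{i+1} = (x_i − a_i)/13, with x_0 = x:
  x_0 = 19/5;  a_0 = 9;  x_1 = (x_0 − 9)/13 = -2/5
  x_1 = -2/5;  a_1 = 10;  x_2 = (x_1 − 10)/13 = -4/5
  x_2 = -4/5;  a_2 = 7;  x_3 = (x_2 − 7)/13 = -3/5
  x_3 = -3/5;  a_3 = 2;  x_4 = (x_3 − 2)/13 = -1/5
  x_4 = -1/5;  a_4 = 5;  x_5 = (x_4 − 5)/13 = -2/5
Digits: (9, 10, 7, 2, 5).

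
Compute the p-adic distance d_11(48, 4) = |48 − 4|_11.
d_11(48, 4) = 1/11

Step 1 — x − y = 48 − 4 = 44. Step 2 — v_11(44) = 1 (factor: 44 = (11^1 · 4); the sign does not affect v_p). Step 3 — |x − y|_11 = 11^{-1} = 1/11.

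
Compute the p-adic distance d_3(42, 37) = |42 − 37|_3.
d_3(42, 37) = 1

Step 1 — x − y = 42 − 37 = 5. Step 2 — v_3(5) = 0 (factor: 5 = (3^0 · 5); the sign does not affect v_p). Step 3 — |x − y|_3 = 3^{0} = 1.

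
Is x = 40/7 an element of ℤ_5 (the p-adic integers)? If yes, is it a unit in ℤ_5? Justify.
x ∈ ℤ_5 but not a unit; v_5(x) = 1 > 0

ℤ_5 = {x ∈ ℚ_5 : v_5(x) ≥ 0} and ℤ_5^× = {x ∈ ℤ_5 : v_5(x) = 0}. Here v_5(40/7) = v_5(num) − v_5(den) = 1; compare against these criteria.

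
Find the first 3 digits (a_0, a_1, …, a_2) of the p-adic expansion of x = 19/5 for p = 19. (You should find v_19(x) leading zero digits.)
(a_0, …, a_2) = (0, 4, 15)

v_19(19/5) = 1, so a_0 = ... = a_0 = 0. Factor out: x = 19^1 · u with u = 1/5 a unit in ℤ_19. Expand u iteratively via a_{v+i} = u_i mod 19, u_{i+1} = (u_i − a_{v+i})/19:
  u_0 = 1/5;  a_1 = 4;  u_1 = (u_0 − 4)/19 = -1/5
  u_1 = -1/5;  a_2 = 15;  u_2 = (u_1 − 15)/19 = -4/5
Digits: (0, 4, 15).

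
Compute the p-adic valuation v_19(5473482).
v_19(5473482) = 4

v_19(n) is the largest exponent k such that 19^k divides n. Factor out: 5473482 = 19^4 · 42. (Sign doesn't affect v_p.) So v_19(5473482) = 4.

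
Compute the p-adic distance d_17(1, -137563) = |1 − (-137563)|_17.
d_17(1, -137563) = 1/4913

Step 1 — x − y = 1 − (-137563) = 137564. Step 2 — v_17(137564) = 3 (factor: 137564 = (17^3 · 28); the sign does not affect v_p). Step 3 — |x − y|_17 = 17^{-3} = 1/4913.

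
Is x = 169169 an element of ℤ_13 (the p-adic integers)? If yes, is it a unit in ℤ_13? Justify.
x ∈ ℤ_13 but not a unit; v_13(x) = 3 > 0

ℤ_13 = {x ∈ ℚ_13 : v_13(x) ≥ 0} and ℤ_13^× = {x ∈ ℤ_13 : v_13(x) = 0}. Here v_13(169169) = v_13(num) − v_13(den) = 3; compare against these criteria.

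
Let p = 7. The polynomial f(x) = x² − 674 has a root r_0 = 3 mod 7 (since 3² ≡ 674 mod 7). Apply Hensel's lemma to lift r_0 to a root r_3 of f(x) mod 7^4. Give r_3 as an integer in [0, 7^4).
r_3 = 2327 (mod 2401)

Hensel's recurrence: r_{i+1} = r_i − f(r_i)·(f′(r_i))^{-1} mod 7^{i+2}, with f′(x) = 2x. Iterate:
  r_0 = 3 (mod 7)
  r_1 = 24 (mod 49)
  r_2 = 269 (mod 343)
  r_3 = 2327 (mod 2401)
Final: r_3 = 2327, and one checks f(r_3) ≡ 0 mod 7^4.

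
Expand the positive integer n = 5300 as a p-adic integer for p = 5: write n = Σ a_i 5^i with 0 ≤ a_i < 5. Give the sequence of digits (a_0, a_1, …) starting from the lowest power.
(a_0, a_1, …) = (0, 0, 2, 2, 3, 1)

Repeated division by 5 gives the digits low-to-high: 5300 = 2·5^2 + 2·5^3 + 3·5^4 + 1·5^5. Digit sequence: (0, 0, 2, 2, 3, 1).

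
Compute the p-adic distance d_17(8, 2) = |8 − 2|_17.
d_17(8, 2) = 1

Step 1 — x − y = 8 − 2 = 6. Step 2 — v_17(6) = 0 (factor: 6 = (17^0 · 6); the sign does not affect v_p). Step 3 — |x − y|_17 = 17^{0} = 1.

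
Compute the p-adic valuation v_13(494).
v_13(494) = 1

v_13(n) is the largest exponent k such that 13^k divides n. Factor out: 494 = 13^1 · 38. (Sign doesn't affect v_p.) So v_13(494) = 1.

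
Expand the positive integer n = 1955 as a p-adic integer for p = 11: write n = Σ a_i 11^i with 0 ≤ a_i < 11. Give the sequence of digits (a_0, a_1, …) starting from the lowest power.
(a_0, a_1, …) = (8, 1, 5, 1)

Repeated division by 11 gives the digits low-to-high: 1955 = 8 + 1·11^1 + 5·11^2 + 1·11^3. Digit sequence: (8, 1, 5, 1).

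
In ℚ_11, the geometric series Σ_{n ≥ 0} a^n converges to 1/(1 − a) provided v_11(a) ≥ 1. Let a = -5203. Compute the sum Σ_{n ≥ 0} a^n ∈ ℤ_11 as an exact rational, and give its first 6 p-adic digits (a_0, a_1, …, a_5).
Σ a^n = 1/(1 − a) = 1/5204;  first 6 digits = (1, 0, 1, 7, 0, 3)

v_11(a) = 2 ≥ 1, so the series converges in ℤ_11 to 1/(1 − a) = 1/(1 − (-5203)) = 1/5204. Expand this rational in ℤ_11: compute digits iteratively via d_i = x_i mod 11, x_{i+1} = (x_i − d_i)/11. The first 6 digits are (1, 0, 1, 7, 0, 3).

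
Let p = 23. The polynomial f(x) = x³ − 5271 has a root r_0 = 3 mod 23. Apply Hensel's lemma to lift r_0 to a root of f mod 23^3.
r_2 = 1843 (mod 12167)

Hensel: r_{i+1} = r_i − f(r_i)/f′(r_i) mod 23^{i+2}, where f′(x) = 3x². Iterate:
  r_0 = 3 (mod 23)
  r_1 = 256 (mod 529)
  r_2 = 1843 (mod 12167)
Final: r = 1843 with f(r) ≡ 0 mod 23^3.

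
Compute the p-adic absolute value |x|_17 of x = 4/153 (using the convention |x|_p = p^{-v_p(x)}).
|4/153|_17 = 17

Step 1 — compute v_17(x) by factoring powers of 17 out of the numerator and denominator: v_17(4/153) = -1. Step 2 — apply |x|_p = p^{-v_p(x)} = 17^{1} = 17.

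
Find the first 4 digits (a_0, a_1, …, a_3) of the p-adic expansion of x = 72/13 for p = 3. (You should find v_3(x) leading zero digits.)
(a_0, …, a_3) = (0, 0, 2, 0)

v_3(72/13) = 2, so a_0 = ... = a_1 = 0. Factor out: x = 3^2 · u with u = 8/13 a unit in ℤ_3. Expand u iteratively via a_{v+i} = u_i mod 3, u_{i+1} = (u_i − a_{v+i})/3:
  u_0 = 8/13;  a_2 = 2;  u_1 = (u_0 − 2)/3 = -6/13
  u_1 = -6/13;  a_3 = 0;  u_2 = (u_1 − 0)/3 = -2/13
Digits: (0, 0, 2, 0).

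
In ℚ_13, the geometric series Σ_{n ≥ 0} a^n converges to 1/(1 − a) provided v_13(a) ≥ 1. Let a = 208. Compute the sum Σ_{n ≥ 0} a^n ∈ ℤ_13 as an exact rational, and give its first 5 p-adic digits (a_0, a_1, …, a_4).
Σ a^n = 1/(1 − a) = -1/207;  first 5 digits = (1, 3, 10, 7, 7)

v_13(a) = 1 ≥ 1, so the series converges in ℤ_13 to 1/(1 − a) = 1/(1 − 208) = -1/207. Expand this rational in ℤ_13: compute digits iteratively via d_i = x_i mod 13, x_{i+1} = (x_i − d_i)/13. The first 5 digits are (1, 3, 10, 7, 7).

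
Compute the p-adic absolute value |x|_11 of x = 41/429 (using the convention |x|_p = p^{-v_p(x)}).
|41/429|_11 = 11

Step 1 — compute v_11(x) by factoring powers of 11 out of the numerator and denominator: v_11(41/429) = -1. Step 2 — apply |x|_p = p^{-v_p(x)} = 11^{1} = 11.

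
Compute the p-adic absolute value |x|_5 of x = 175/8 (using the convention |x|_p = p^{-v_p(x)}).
|175/8|_5 = 1/25

Step 1 — compute v_5(x) by factoring powers of 5 out of the numerator and denominator: v_5(175/8) = 2. Step 2 — apply |x|_p = p^{-v_p(x)} = 5^{-2} = 1/25.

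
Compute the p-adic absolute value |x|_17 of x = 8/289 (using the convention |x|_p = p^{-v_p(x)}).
|8/289|_17 = 289

Step 1 — compute v_17(x) by factoring powers of 17 out of the numerator and denominator: v_17(8/289) = -2. Step 2 — apply |x|_p = p^{-v_p(x)} = 17^{2} = 289.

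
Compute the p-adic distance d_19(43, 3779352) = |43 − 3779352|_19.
d_19(43, 3779352) = 1/130321

Step 1 — x − y = 43 − 3779352 = -3779309. Step 2 — v_19(-3779309) = 4 (factor: -3779309 = −(19^4 · 29); the sign does not affect v_p). Step 3 — |x − y|_19 = 19^{-4} = 1/130321.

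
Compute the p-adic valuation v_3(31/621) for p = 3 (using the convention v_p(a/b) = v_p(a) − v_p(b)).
v_3(31/621) = -3

Factor powers of 3 from the numerator and denominator of the reduced fraction: 31 = 3^0 · 31 and 621 = 3^3 · 23. Apply v_p(a/b) = v_p(a) − v_p(b): v_3(31/621) = 0 − 3 = -3.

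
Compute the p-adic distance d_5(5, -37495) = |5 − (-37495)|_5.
d_5(5, -37495) = 1/3125

Step 1 — x − y = 5 − (-37495) = 37500. Step 2 — v_5(37500) = 5 (factor: 37500 = (5^5 · 12); the sign does not affect v_p). Step 3 — |x − y|_5 = 5^{-5} = 1/3125.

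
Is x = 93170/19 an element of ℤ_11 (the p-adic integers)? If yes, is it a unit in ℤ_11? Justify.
x ∈ ℤ_11 but not a unit; v_11(x) = 3 > 0

ℤ_11 = {x ∈ ℚ_11 : v_11(x) ≥ 0} and ℤ_11^× = {x ∈ ℤ_11 : v_11(x) = 0}. Here v_11(93170/19) = v_11(num) − v_11(den) = 3; compare against these criteria.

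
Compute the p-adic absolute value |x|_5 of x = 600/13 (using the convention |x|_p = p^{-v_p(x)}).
|600/13|_5 = 1/25

Step 1 — compute v_5(x) by factoring powers of 5 out of the numerator and denominator: v_5(600/13) = 2. Step 2 — apply |x|_p = p^{-v_p(x)} = 5^{-2} = 1/25.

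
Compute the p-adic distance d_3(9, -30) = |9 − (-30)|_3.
d_3(9, -30) = 1/3

Step 1 — x − y = 9 − (-30) = 39. Step 2 — v_3(39) = 1 (factor: 39 = (3^1 · 13); the sign does not affect v_p). Step 3 — |x − y|_3 = 3^{-1} = 1/3.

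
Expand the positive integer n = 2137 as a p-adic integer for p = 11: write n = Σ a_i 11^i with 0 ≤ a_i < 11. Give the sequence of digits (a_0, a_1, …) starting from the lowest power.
(a_0, a_1, …) = (3, 7, 6, 1)

Repeated division by 11 gives the digits low-to-high: 2137 = 3 + 7·11^1 + 6·11^2 + 1·11^3. Digit sequence: (3, 7, 6, 1).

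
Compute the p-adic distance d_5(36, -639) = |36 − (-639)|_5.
d_5(36, -639) = 1/25

Step 1 — x − y = 36 − (-639) = 675. Step 2 — v_5(675) = 2 (factor: 675 = (5^2 · 27); the sign does not affect v_p). Step 3 — |x − y|_5 = 5^{-2} = 1/25.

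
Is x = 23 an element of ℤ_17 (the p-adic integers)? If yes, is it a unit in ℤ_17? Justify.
x ∈ ℤ_17^× (unit); v_17(x) = 0

ℤ_17 = {x ∈ ℚ_17 : v_17(x) ≥ 0} and ℤ_17^× = {x ∈ ℤ_17 : v_17(x) = 0}. Here v_17(23) = v_17(num) − v_17(den) = 0; compare against these criteria.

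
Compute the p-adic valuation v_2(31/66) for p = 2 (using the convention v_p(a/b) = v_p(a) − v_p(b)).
v_2(31/66) = -1

Factor powers of 2 from the numerator and denominator of the reduced fraction: 31 = 2^0 · 31 and 66 = 2^1 · 33. Apply v_p(a/b) = v_p(a) − v_p(b): v_2(31/66) = 0 − 1 = -1.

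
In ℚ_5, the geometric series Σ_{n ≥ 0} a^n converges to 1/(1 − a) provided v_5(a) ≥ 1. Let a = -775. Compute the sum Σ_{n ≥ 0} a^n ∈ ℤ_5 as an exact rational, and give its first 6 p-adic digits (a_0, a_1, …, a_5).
Σ a^n = 1/(1 − a) = 1/776;  first 6 digits = (1, 0, 4, 3, 4, 1)

v_5(a) = 2 ≥ 1, so the series converges in ℤ_5 to 1/(1 − a) = 1/(1 − (-775)) = 1/776. Expand this rational in ℤ_5: compute digits iteratively via d_i = x_i mod 5, x_{i+1} = (x_i − d_i)/5. The first 6 digits are (1, 0, 4, 3, 4, 1).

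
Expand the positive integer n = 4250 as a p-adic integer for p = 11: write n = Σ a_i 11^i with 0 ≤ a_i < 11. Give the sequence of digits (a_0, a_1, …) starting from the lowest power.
(a_0, a_1, …) = (4, 1, 2, 3)

Repeated division by 11 gives the digits low-to-high: 4250 = 4 + 1·11^1 + 2·11^2 + 3·11^3. Digit sequence: (4, 1, 2, 3).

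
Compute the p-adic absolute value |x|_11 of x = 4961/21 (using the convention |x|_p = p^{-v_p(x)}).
|4961/21|_11 = 1/121

Step 1 — compute v_11(x) by factoring powers of 11 out of the numerator and denominator: v_11(4961/21) = 2. Step 2 — apply |x|_p = p^{-v_p(x)} = 11^{-2} = 1/121.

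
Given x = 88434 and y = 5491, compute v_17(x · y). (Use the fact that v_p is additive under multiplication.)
v_17(485591094) = 5

v_p(x) = 3 (factor: 88434 = 17^3 · 18); v_p(y) = 2 (factor: 5491 = 17^2 · 19). Additivity: v_p(xy) = v_p(x) + v_p(y) = 3 + 2 = 5. (Direct check: xy = 485591094 = 17^5 · (342).)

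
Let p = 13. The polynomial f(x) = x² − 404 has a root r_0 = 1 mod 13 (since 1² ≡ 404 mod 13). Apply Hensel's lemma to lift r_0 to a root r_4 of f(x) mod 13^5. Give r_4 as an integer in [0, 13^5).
r_4 = 127375 (mod 371293)

Hensel's recurrence: r_{i+1} = r_i − f(r_i)·(f′(r_i))^{-1} mod 13^{i+2}, with f′(x) = 2x. Iterate:
  r_0 = 1 (mod 13)
  r_1 = 118 (mod 169)
  r_2 = 2146 (mod 2197)
  r_3 = 13131 (mod 28561)
  r_4 = 127375 (mod 371293)
Final: r_4 = 127375, and one checks f(r_4) ≡ 0 mod 13^5.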